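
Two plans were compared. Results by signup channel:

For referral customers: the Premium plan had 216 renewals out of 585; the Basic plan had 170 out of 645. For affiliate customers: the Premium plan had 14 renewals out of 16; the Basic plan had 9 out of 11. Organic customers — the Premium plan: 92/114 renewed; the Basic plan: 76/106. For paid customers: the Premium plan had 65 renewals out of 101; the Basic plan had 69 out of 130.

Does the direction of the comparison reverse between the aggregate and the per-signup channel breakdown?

No

Referral: the Premium plan 216/585 = 36.9%, the Basic plan 170/645 = 26.4% → the Premium plan
Affiliate: the Premium plan 14/16 = 87.5%, the Basic plan 9/11 = 81.8% → the Premium plan
Organic: the Premium plan 92/114 = 80.7%, the Basic plan 76/106 = 71.7% → the Premium plan
Paid: the Premium plan 65/101 = 64.4%, the Basic plan 69/130 = 53.1% → the Premium plan
Overall: the Premium plan 387/816 = 47.4%, the Basic plan 324/892 = 36.3% → the Premium plan
The Premium plan wins overall and in every signup group — no reversal.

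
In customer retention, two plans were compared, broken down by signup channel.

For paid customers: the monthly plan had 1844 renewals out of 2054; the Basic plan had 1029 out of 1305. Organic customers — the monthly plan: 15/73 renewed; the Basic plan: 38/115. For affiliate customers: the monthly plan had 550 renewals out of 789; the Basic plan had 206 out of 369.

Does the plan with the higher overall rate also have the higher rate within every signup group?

Paid: the monthly plan 1844/2054 = 89.8%, the Basic plan 1029/1305 = 78.9% → the monthly plan
Organic: the monthly plan 15/73 = 20.5%, the Basic plan 38/115 = 33.0% → the Basic plan
Affiliate: the monthly plan 550/789 = 69.7%, the Basic plan 206/369 = 55.8% → the monthly plan
Overall: the monthly plan 2409/2916 = 82.6%, the Basic plan 1273/1789 = 71.2% → the monthly plan
Neither sweeps: the monthly plan wins 2 of 3 groups, the Basic plan wins 1. The monthly plan wins overall but not every group — no Simpson reversal.

No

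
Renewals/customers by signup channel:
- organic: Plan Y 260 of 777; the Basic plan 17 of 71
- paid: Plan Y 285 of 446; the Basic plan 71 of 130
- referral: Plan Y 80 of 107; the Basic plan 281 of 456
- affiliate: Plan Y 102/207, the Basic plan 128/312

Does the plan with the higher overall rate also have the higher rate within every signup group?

No

Organic: Plan Y 260/777 = 33.5%, the Basic plan 17/71 = 23.9% → Plan Y
Paid: Plan Y 285/446 = 63.9%, the Basic plan 71/130 = 54.6% → Plan Y
Referral: Plan Y 80/107 = 74.8%, the Basic plan 281/456 = 61.6% → Plan Y
Affiliate: Plan Y 102/207 = 49.3%, the Basic plan 128/312 = 41.0% → Plan Y
Overall: Plan Y 727/1537 = 47.3%, the Basic plan 497/969 = 51.3% → the Basic plan
Plan Y wins each signup group but the Basic plan wins overall — the comparison reverses. Plan Y's customers skew toward organic, which has a lower base rate.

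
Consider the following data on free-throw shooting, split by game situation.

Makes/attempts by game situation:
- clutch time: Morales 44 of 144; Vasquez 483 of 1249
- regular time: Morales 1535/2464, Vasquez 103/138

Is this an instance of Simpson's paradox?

Yes

Clutch time: Morales 44/144 = 30.6%, Vasquez 483/1249 = 38.7% → Vasquez
Regular time: Morales 1535/2464 = 62.3%, Vasquez 103/138 = 74.6% → Vasquez
Overall: Morales 1579/2608 = 60.5%, Vasquez 586/1387 = 42.2% → Morales
Vasquez wins each game group but Morales wins overall — the comparison reverses. Vasquez's attempts skew toward clutch time, which has a lower base rate.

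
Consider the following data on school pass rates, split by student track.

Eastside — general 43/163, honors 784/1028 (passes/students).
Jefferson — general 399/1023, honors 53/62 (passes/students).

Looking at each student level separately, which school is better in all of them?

General: Eastside 43/163 = 26.4%, Jefferson 399/1023 = 39.0% → Jefferson
Honors: Eastside 784/1028 = 76.3%, Jefferson 53/62 = 85.5% → Jefferson
Jefferson has the higher rate in both groups.

Jefferson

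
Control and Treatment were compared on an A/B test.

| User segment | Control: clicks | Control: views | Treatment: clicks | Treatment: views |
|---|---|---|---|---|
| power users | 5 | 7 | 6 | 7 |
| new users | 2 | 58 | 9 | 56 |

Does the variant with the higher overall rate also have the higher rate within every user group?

Yes

Power users: Control 5/7 = 71.4%, Treatment 6/7 = 85.7% → Treatment
New users: Control 2/58 = 3.4%, Treatment 9/56 = 16.1% → Treatment
Overall: Control 7/65 = 10.8%, Treatment 15/63 = 23.8% → Treatment
Treatment wins overall and in every user group — no reversal.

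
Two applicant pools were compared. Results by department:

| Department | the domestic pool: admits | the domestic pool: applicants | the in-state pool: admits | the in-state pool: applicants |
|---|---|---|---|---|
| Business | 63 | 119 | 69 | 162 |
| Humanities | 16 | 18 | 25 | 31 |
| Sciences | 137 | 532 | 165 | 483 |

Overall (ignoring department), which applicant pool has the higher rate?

the in-state pool

Business: the domestic pool 63/119 = 52.9%, the in-state pool 69/162 = 42.6% → the domestic pool
Humanities: the domestic pool 16/18 = 88.9%, the in-state pool 25/31 = 80.6% → the domestic pool
Sciences: the domestic pool 137/532 = 25.8%, the in-state pool 165/483 = 34.2% → the in-state pool
Overall: the domestic pool 216/669 = 32.3%, the in-state pool 259/676 = 38.3% → the in-state pool
(Neither sweeps every department group, but the in-state pool has the higher pooled rate.)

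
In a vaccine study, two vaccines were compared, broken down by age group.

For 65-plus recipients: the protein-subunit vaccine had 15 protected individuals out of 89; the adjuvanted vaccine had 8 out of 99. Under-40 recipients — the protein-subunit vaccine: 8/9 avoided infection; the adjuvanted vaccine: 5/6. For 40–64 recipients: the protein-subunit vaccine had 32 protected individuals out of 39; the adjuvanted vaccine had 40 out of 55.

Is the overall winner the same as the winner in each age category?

Yes

65-plus: the protein-subunit vaccine 15/89 = 16.9%, the adjuvanted vaccine 8/99 = 8.1% → the protein-subunit vaccine
Under-40: the protein-subunit vaccine 8/9 = 88.9%, the adjuvanted vaccine 5/6 = 83.3% → the protein-subunit vaccine
40–64: the protein-subunit vaccine 32/39 = 82.1%, the adjuvanted vaccine 40/55 = 72.7% → the protein-subunit vaccine
Overall: the protein-subunit vaccine 55/137 = 40.1%, the adjuvanted vaccine 53/160 = 33.1% → the protein-subunit vaccine
The protein-subunit vaccine wins overall and in every age group — no reversal.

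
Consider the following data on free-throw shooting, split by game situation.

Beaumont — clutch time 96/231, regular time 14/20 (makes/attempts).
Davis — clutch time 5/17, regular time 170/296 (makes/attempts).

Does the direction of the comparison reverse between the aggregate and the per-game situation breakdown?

Clutch time: Beaumont 96/231 = 41.6%, Davis 5/17 = 29.4% → Beaumont
Regular time: Beaumont 14/20 = 70.0%, Davis 170/296 = 57.4% → Beaumont
Overall: Beaumont 110/251 = 43.8%, Davis 175/313 = 55.9% → Davis
Beaumont wins each game group but Davis wins overall — the comparison reverses. Beaumont's attempts skew toward clutch time, which has a lower base rate.

Yes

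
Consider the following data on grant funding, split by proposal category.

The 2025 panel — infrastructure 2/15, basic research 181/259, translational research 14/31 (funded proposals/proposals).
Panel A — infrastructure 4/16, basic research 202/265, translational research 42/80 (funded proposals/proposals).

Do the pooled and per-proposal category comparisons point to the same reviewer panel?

Yes

Infrastructure: the 2025 panel 2/15 = 13.3%, Panel A 4/16 = 25.0% → Panel A
Basic research: the 2025 panel 181/259 = 69.9%, Panel A 202/265 = 76.2% → Panel A
Translational research: the 2025 panel 14/31 = 45.2%, Panel A 42/80 = 52.5% → Panel A
Overall: the 2025 panel 197/305 = 64.6%, Panel A 248/361 = 68.7% → Panel A
Panel A wins overall and in every proposal group — no reversal.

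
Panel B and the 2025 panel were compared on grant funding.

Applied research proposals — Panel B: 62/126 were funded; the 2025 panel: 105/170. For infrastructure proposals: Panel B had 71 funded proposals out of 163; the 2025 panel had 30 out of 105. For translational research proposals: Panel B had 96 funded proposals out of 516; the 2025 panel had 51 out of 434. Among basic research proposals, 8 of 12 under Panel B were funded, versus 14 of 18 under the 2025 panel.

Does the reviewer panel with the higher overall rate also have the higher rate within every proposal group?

No

Applied research: Panel B 62/126 = 49.2%, the 2025 panel 105/170 = 61.8% → the 2025 panel
Infrastructure: Panel B 71/163 = 43.6%, the 2025 panel 30/105 = 28.6% → Panel B
Translational research: Panel B 96/516 = 18.6%, the 2025 panel 51/434 = 11.8% → Panel B
Basic research: Panel B 8/12 = 66.7%, the 2025 panel 14/18 = 77.8% → the 2025 panel
Overall: Panel B 237/817 = 29.0%, the 2025 panel 200/727 = 27.5% → Panel B
Neither sweeps: Panel B wins 2 of 4 groups, the 2025 panel wins 2. Panel B wins overall but not every group — no Simpson reversal.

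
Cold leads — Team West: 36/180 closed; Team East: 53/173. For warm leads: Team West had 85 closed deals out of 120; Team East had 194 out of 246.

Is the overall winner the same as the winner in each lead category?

Cold: Team West 36/180 = 20.0%, Team East 53/173 = 30.6% → Team East
Warm: Team West 85/120 = 70.8%, Team East 194/246 = 78.9% → Team East
Overall: Team West 121/300 = 40.3%, Team East 247/419 = 58.9% → Team East
Team East wins overall and in every lead group — no reversal.

Yes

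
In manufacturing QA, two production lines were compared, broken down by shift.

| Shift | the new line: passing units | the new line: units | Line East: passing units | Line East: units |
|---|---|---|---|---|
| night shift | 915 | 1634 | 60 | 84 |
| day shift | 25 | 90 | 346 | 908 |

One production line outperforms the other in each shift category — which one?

Line East

Night shift: the new line 915/1634 = 56.0%, Line East 60/84 = 71.4% → Line East
Day shift: the new line 25/90 = 27.8%, Line East 346/908 = 38.1% → Line East
Line East has the higher rate in both groups.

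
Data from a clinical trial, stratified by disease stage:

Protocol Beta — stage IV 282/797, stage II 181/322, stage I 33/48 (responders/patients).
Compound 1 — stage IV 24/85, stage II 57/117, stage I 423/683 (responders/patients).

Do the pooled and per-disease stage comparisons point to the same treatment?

Stage IV: Protocol Beta 282/797 = 35.4%, Compound 1 24/85 = 28.2% → Protocol Beta
Stage II: Protocol Beta 181/322 = 56.2%, Compound 1 57/117 = 48.7% → Protocol Beta
Stage I: Protocol Beta 33/48 = 68.8%, Compound 1 423/683 = 61.9% → Protocol Beta
Overall: Protocol Beta 496/1167 = 42.5%, Compound 1 504/885 = 56.9% → Compound 1
Protocol Beta wins each disease group but Compound 1 wins overall — the comparison reverses. Protocol Beta's patients skew toward stage IV, which has a lower base rate.

No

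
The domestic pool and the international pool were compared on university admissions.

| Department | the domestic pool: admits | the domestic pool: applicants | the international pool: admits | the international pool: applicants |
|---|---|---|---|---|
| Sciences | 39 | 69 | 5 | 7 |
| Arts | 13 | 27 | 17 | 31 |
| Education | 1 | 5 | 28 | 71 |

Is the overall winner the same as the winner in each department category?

Sciences: the domestic pool 39/69 = 56.5%, the international pool 5/7 = 71.4% → the international pool
Arts: the domestic pool 13/27 = 48.1%, the international pool 17/31 = 54.8% → the international pool
Education: the domestic pool 1/5 = 20.0%, the international pool 28/71 = 39.4% → the international pool
Overall: the domestic pool 53/101 = 52.5%, the international pool 50/109 = 45.9% → the domestic pool
The international pool wins each department group but the domestic pool wins overall — the comparison reverses. The international pool's applicants skew toward Education, which has a lower base rate.

No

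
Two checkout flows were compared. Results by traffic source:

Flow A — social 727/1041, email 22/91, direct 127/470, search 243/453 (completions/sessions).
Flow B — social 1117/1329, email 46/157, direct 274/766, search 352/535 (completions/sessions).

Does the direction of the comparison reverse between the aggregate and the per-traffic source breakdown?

Social: Flow A 727/1041 = 69.8%, Flow B 1117/1329 = 84.0% → Flow B
Email: Flow A 22/91 = 24.2%, Flow B 46/157 = 29.3% → Flow B
Direct: Flow A 127/470 = 27.0%, Flow B 274/766 = 35.8% → Flow B
Search: Flow A 243/453 = 53.6%, Flow B 352/535 = 65.8% → Flow B
Overall: Flow A 1119/2055 = 54.5%, Flow B 1789/2787 = 64.2% → Flow B
Flow B wins overall and in every traffic group — no reversal.

No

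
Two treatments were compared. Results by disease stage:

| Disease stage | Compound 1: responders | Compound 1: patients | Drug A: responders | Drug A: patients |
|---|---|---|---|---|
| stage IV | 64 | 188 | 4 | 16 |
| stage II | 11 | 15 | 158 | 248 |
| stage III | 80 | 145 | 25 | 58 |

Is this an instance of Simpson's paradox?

Yes

Stage IV: Compound 1 64/188 = 34.0%, Drug A 4/16 = 25.0% → Compound 1
Stage II: Compound 1 11/15 = 73.3%, Drug A 158/248 = 63.7% → Compound 1
Stage III: Compound 1 80/145 = 55.2%, Drug A 25/58 = 43.1% → Compound 1
Overall: Compound 1 155/348 = 44.5%, Drug A 187/322 = 58.1% → Drug A
Compound 1 wins each disease group but Drug A wins overall — the comparison reverses. Compound 1's patients skew toward stage IV, which has a lower base rate.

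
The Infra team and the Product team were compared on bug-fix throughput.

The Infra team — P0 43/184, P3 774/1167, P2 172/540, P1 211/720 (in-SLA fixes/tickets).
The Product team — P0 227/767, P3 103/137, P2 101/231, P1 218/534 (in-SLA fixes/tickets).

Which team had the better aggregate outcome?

P0: the Infra team 43/184 = 23.4%, the Product team 227/767 = 29.6% → the Product team
P3: the Infra team 774/1167 = 66.3%, the Product team 103/137 = 75.2% → the Product team
P2: the Infra team 172/540 = 31.9%, the Product team 101/231 = 43.7% → the Product team
P1: the Infra team 211/720 = 29.3%, the Product team 218/534 = 40.8% → the Product team
Overall: the Infra team 1200/2611 = 46.0%, the Product team 649/1669 = 38.9% → the Infra team
(The Product team wins every ticket group but the Infra team wins overall — the Product team's tickets skew toward the low-rate P0 group.)

the Infra team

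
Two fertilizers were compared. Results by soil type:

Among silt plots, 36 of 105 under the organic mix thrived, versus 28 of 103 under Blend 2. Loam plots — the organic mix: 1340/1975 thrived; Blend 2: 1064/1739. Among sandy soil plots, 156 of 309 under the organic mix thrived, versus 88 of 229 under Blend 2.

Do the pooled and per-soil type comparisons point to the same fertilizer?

Silt: the organic mix 36/105 = 34.3%, Blend 2 28/103 = 27.2% → the organic mix
Loam: the organic mix 1340/1975 = 67.8%, Blend 2 1064/1739 = 61.2% → the organic mix
Sandy soil: the organic mix 156/309 = 50.5%, Blend 2 88/229 = 38.4% → the organic mix
Overall: the organic mix 1532/2389 = 64.1%, Blend 2 1180/2071 = 57.0% → the organic mix
The organic mix wins overall and in every soil group — no reversal.

Yes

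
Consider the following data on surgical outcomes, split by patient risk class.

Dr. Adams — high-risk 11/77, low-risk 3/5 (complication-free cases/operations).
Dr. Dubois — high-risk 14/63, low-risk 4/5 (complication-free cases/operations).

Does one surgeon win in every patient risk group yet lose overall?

High-risk: Dr. Adams 11/77 = 14.3%, Dr. Dubois 14/63 = 22.2% → Dr. Dubois
Low-risk: Dr. Adams 3/5 = 60.0%, Dr. Dubois 4/5 = 80.0% → Dr. Dubois
Overall: Dr. Adams 14/82 = 17.1%, Dr. Dubois 18/68 = 26.5% → Dr. Dubois
Dr. Dubois wins overall and in every patient risk group — no reversal.

No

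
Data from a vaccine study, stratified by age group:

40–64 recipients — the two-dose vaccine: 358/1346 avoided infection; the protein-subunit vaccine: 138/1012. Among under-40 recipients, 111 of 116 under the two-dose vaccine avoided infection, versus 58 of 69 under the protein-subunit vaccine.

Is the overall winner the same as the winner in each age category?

Yes

40–64: the two-dose vaccine 358/1346 = 26.6%, the protein-subunit vaccine 138/1012 = 13.6% → the two-dose vaccine
Under-40: the two-dose vaccine 111/116 = 95.7%, the protein-subunit vaccine 58/69 = 84.1% → the two-dose vaccine
Overall: the two-dose vaccine 469/1462 = 32.1%, the protein-subunit vaccine 196/1081 = 18.1% → the two-dose vaccine
The two-dose vaccine wins overall and in every age group — no reversal.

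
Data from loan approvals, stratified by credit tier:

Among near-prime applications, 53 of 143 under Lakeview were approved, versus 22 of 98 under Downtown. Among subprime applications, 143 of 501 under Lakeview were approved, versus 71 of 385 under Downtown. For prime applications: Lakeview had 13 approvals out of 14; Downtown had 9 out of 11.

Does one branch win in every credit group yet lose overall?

No

Near-prime: Lakeview 53/143 = 37.1%, Downtown 22/98 = 22.4% → Lakeview
Subprime: Lakeview 143/501 = 28.5%, Downtown 71/385 = 18.4% → Lakeview
Prime: Lakeview 13/14 = 92.9%, Downtown 9/11 = 81.8% → Lakeview
Overall: Lakeview 209/658 = 31.8%, Downtown 102/494 = 20.6% → Lakeview
Lakeview wins overall and in every credit group — no reversal.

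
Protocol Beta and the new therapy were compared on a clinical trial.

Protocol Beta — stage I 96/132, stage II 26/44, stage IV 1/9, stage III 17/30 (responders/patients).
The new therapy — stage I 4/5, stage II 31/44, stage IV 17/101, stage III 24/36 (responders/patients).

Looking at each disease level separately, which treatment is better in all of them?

Stage I: Protocol Beta 96/132 = 72.7%, the new therapy 4/5 = 80.0% → the new therapy
Stage II: Protocol Beta 26/44 = 59.1%, the new therapy 31/44 = 70.5% → the new therapy
Stage IV: Protocol Beta 1/9 = 11.1%, the new therapy 17/101 = 16.8% → the new therapy
Stage III: Protocol Beta 17/30 = 56.7%, the new therapy 24/36 = 66.7% → the new therapy
The new therapy has the higher rate in all 4 groups.

the new therapy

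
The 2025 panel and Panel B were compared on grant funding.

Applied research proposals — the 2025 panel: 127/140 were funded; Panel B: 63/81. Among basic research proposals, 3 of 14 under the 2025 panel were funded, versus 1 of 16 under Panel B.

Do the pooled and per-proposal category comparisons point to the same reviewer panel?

Yes

Applied research: the 2025 panel 127/140 = 90.7%, Panel B 63/81 = 77.8% → the 2025 panel
Basic research: the 2025 panel 3/14 = 21.4%, Panel B 1/16 = 6.2% → the 2025 panel
Overall: the 2025 panel 130/154 = 84.4%, Panel B 64/97 = 66.0% → the 2025 panel
The 2025 panel wins overall and in every proposal group — no reversal.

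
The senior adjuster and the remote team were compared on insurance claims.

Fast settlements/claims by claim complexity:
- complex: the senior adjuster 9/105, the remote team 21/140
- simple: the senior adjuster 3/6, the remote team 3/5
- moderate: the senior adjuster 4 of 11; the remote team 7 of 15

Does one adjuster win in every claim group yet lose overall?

No

Complex: the senior adjuster 9/105 = 8.6%, the remote team 21/140 = 15.0% → the remote team
Simple: the senior adjuster 3/6 = 50.0%, the remote team 3/5 = 60.0% → the remote team
Moderate: the senior adjuster 4/11 = 36.4%, the remote team 7/15 = 46.7% → the remote team
Overall: the senior adjuster 16/122 = 13.1%, the remote team 31/160 = 19.4% → the remote team
The remote team wins overall and in every claim group — no reversal.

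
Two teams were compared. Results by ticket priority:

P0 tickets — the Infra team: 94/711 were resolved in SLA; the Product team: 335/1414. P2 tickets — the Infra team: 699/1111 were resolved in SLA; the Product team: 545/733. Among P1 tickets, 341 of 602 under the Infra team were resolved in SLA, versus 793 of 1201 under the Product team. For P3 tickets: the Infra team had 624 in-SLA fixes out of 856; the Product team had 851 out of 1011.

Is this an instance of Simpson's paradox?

No

P0: the Infra team 94/711 = 13.2%, the Product team 335/1414 = 23.7% → the Product team
P2: the Infra team 699/1111 = 62.9%, the Product team 545/733 = 74.4% → the Product team
P1: the Infra team 341/602 = 56.6%, the Product team 793/1201 = 66.0% → the Product team
P3: the Infra team 624/856 = 72.9%, the Product team 851/1011 = 84.2% → the Product team
Overall: the Infra team 1758/3280 = 53.6%, the Product team 2524/4359 = 57.9% → the Product team
The Product team wins overall and in every ticket group — no reversal.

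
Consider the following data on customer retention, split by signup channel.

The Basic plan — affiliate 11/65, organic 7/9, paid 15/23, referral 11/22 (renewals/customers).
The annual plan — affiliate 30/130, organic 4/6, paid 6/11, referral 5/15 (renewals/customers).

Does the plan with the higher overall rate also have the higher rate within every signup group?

Affiliate: the Basic plan 11/65 = 16.9%, the annual plan 30/130 = 23.1% → the annual plan
Organic: the Basic plan 7/9 = 77.8%, the annual plan 4/6 = 66.7% → the Basic plan
Paid: the Basic plan 15/23 = 65.2%, the annual plan 6/11 = 54.5% → the Basic plan
Referral: the Basic plan 11/22 = 50.0%, the annual plan 5/15 = 33.3% → the Basic plan
Overall: the Basic plan 44/119 = 37.0%, the annual plan 45/162 = 27.8% → the Basic plan
Neither sweeps: the Basic plan wins 3 of 4 groups, the annual plan wins 1. The Basic plan wins overall but not every group — no Simpson reversal.

No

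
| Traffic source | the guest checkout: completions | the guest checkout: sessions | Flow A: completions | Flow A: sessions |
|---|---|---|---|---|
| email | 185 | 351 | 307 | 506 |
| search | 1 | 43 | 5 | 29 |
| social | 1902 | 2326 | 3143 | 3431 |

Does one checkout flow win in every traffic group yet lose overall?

Email: the guest checkout 185/351 = 52.7%, Flow A 307/506 = 60.7% → Flow A
Search: the guest checkout 1/43 = 2.3%, Flow A 5/29 = 17.2% → Flow A
Social: the guest checkout 1902/2326 = 81.8%, Flow A 3143/3431 = 91.6% → Flow A
Overall: the guest checkout 2088/2720 = 76.8%, Flow A 3455/3966 = 87.1% → Flow A
Flow A wins overall and in every traffic group — no reversal.

No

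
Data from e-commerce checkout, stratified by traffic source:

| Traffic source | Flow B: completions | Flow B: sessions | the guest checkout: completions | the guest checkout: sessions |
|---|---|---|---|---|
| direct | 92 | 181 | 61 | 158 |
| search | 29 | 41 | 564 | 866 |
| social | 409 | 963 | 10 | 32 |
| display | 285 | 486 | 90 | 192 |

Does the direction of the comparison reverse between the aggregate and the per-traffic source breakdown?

Direct: Flow B 92/181 = 50.8%, the guest checkout 61/158 = 38.6% → Flow B
Search: Flow B 29/41 = 70.7%, the guest checkout 564/866 = 65.1% → Flow B
Social: Flow B 409/963 = 42.5%, the guest checkout 10/32 = 31.2% → Flow B
Display: Flow B 285/486 = 58.6%, the guest checkout 90/192 = 46.9% → Flow B
Overall: Flow B 815/1671 = 48.8%, the guest checkout 725/1248 = 58.1% → the guest checkout
Flow B wins each traffic group but the guest checkout wins overall — the comparison reverses. Flow B's sessions skew toward social, which has a lower base rate.

Yes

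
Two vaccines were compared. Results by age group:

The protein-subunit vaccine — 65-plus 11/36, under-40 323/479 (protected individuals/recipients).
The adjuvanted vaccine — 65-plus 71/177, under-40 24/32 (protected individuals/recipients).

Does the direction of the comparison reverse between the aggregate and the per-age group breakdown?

Yes

65-plus: the protein-subunit vaccine 11/36 = 30.6%, the adjuvanted vaccine 71/177 = 40.1% → the adjuvanted vaccine
Under-40: the protein-subunit vaccine 323/479 = 67.4%, the adjuvanted vaccine 24/32 = 75.0% → the adjuvanted vaccine
Overall: the protein-subunit vaccine 334/515 = 64.9%, the adjuvanted vaccine 95/209 = 45.5% → the protein-subunit vaccine
The adjuvanted vaccine wins each age group but the protein-subunit vaccine wins overall — the comparison reverses. The adjuvanted vaccine's recipients skew toward 65-plus, which has a lower base rate.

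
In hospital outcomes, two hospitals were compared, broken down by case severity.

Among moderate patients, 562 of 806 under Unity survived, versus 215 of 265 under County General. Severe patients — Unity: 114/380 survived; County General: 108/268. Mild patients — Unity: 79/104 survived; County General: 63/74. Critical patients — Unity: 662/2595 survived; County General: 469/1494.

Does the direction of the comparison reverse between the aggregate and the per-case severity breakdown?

Moderate: Unity 562/806 = 69.7%, County General 215/265 = 81.1% → County General
Severe: Unity 114/380 = 30.0%, County General 108/268 = 40.3% → County General
Mild: Unity 79/104 = 76.0%, County General 63/74 = 85.1% → County General
Critical: Unity 662/2595 = 25.5%, County General 469/1494 = 31.4% → County General
Overall: Unity 1417/3885 = 36.5%, County General 855/2101 = 40.7% → County General
County General wins overall and in every case group — no reversal.

No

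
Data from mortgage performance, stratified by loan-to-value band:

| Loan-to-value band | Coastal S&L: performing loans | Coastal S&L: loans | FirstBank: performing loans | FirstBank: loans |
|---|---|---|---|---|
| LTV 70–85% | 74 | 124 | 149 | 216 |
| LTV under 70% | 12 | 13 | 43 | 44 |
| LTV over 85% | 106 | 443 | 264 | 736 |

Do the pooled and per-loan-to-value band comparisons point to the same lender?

Yes

LTV 70–85%: Coastal S&L 74/124 = 59.7%, FirstBank 149/216 = 69.0% → FirstBank
LTV under 70%: Coastal S&L 12/13 = 92.3%, FirstBank 43/44 = 97.7% → FirstBank
LTV over 85%: Coastal S&L 106/443 = 23.9%, FirstBank 264/736 = 35.9% → FirstBank
Overall: Coastal S&L 192/580 = 33.1%, FirstBank 456/996 = 45.8% → FirstBank
FirstBank wins overall and in every loan-to-value group — no reversal.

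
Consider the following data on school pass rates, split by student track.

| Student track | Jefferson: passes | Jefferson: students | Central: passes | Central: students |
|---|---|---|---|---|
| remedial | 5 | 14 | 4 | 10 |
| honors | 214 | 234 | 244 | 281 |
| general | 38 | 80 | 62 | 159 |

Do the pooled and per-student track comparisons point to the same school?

Remedial: Jefferson 5/14 = 35.7%, Central 4/10 = 40.0% → Central
Honors: Jefferson 214/234 = 91.5%, Central 244/281 = 86.8% → Jefferson
General: Jefferson 38/80 = 47.5%, Central 62/159 = 39.0% → Jefferson
Overall: Jefferson 257/328 = 78.4%, Central 310/450 = 68.9% → Jefferson
Neither sweeps: Jefferson wins 2 of 3 groups, Central wins 1. Jefferson wins overall but not every group — no Simpson reversal.

No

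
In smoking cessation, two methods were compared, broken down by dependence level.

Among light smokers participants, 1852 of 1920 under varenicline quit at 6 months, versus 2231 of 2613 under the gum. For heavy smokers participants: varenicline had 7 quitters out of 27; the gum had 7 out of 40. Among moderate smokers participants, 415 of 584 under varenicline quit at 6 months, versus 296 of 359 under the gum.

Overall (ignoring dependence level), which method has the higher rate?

varenicline

Light smokers: varenicline 1852/1920 = 96.5%, the gum 2231/2613 = 85.4% → varenicline
Heavy smokers: varenicline 7/27 = 25.9%, the gum 7/40 = 17.5% → varenicline
Moderate smokers: varenicline 415/584 = 71.1%, the gum 296/359 = 82.5% → the gum
Overall: varenicline 2274/2531 = 89.8%, the gum 2534/3012 = 84.1% → varenicline
(Neither sweeps every dependence group, but varenicline has the higher pooled rate.)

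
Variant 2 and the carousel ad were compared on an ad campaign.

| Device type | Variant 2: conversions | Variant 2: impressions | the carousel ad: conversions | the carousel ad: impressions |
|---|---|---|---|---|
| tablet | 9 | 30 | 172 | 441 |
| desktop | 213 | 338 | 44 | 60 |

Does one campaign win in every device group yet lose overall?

Tablet: Variant 2 9/30 = 30.0%, the carousel ad 172/441 = 39.0% → the carousel ad
Desktop: Variant 2 213/338 = 63.0%, the carousel ad 44/60 = 73.3% → the carousel ad
Overall: Variant 2 222/368 = 60.3%, the carousel ad 216/501 = 43.1% → Variant 2
The carousel ad wins each device group but Variant 2 wins overall — the comparison reverses. The carousel ad's impressions skew toward tablet, which has a lower base rate.

Yes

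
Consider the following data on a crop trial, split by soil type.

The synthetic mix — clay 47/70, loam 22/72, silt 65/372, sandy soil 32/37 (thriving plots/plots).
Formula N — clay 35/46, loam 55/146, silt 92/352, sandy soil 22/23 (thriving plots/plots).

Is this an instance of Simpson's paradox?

No

Clay: the synthetic mix 47/70 = 67.1%, Formula N 35/46 = 76.1% → Formula N
Loam: the synthetic mix 22/72 = 30.6%, Formula N 55/146 = 37.7% → Formula N
Silt: the synthetic mix 65/372 = 17.5%, Formula N 92/352 = 26.1% → Formula N
Sandy soil: the synthetic mix 32/37 = 86.5%, Formula N 22/23 = 95.7% → Formula N
Overall: the synthetic mix 166/551 = 30.1%, Formula N 204/567 = 36.0% → Formula N
Formula N wins overall and in every soil group — no reversal.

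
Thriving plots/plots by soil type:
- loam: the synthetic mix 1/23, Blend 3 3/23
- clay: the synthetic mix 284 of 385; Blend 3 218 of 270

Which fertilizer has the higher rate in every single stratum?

Loam: the synthetic mix 1/23 = 4.3%, Blend 3 3/23 = 13.0% → Blend 3
Clay: the synthetic mix 284/385 = 73.8%, Blend 3 218/270 = 80.7% → Blend 3
Blend 3 has the higher rate in both groups.

Blend 3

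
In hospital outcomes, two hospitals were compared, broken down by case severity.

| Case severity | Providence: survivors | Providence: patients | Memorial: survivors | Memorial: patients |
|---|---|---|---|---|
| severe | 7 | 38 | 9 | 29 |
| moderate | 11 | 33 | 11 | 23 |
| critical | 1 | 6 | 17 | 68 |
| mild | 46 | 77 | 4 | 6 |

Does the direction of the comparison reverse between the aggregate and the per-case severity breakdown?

Severe: Providence 7/38 = 18.4%, Memorial 9/29 = 31.0% → Memorial
Moderate: Providence 11/33 = 33.3%, Memorial 11/23 = 47.8% → Memorial
Critical: Providence 1/6 = 16.7%, Memorial 17/68 = 25.0% → Memorial
Mild: Providence 46/77 = 59.7%, Memorial 4/6 = 66.7% → Memorial
Overall: Providence 65/154 = 42.2%, Memorial 41/126 = 32.5% → Providence
Memorial wins each case group but Providence wins overall — the comparison reverses. Memorial's patients skew toward critical, which has a lower base rate.

Yes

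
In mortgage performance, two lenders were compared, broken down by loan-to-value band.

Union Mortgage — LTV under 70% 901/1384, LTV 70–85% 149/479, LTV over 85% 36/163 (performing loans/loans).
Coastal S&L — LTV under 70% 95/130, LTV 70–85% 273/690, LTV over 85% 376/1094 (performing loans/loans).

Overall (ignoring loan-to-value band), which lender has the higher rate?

Union Mortgage

LTV under 70%: Union Mortgage 901/1384 = 65.1%, Coastal S&L 95/130 = 73.1% → Coastal S&L
LTV 70–85%: Union Mortgage 149/479 = 31.1%, Coastal S&L 273/690 = 39.6% → Coastal S&L
LTV over 85%: Union Mortgage 36/163 = 22.1%, Coastal S&L 376/1094 = 34.4% → Coastal S&L
Overall: Union Mortgage 1086/2026 = 53.6%, Coastal S&L 744/1914 = 38.9% → Union Mortgage
(Coastal S&L wins every loan-to-value group but Union Mortgage wins overall — Coastal S&L's loans skew toward the low-rate LTV over 85% group.)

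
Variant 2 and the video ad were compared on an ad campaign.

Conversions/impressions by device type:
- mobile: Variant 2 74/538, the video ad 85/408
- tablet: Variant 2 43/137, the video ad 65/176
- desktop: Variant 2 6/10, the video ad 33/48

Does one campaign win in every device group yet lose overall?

Mobile: Variant 2 74/538 = 13.8%, the video ad 85/408 = 20.8% → the video ad
Tablet: Variant 2 43/137 = 31.4%, the video ad 65/176 = 36.9% → the video ad
Desktop: Variant 2 6/10 = 60.0%, the video ad 33/48 = 68.8% → the video ad
Overall: Variant 2 123/685 = 18.0%, the video ad 183/632 = 29.0% → the video ad
The video ad wins overall and in every device group — no reversal.

No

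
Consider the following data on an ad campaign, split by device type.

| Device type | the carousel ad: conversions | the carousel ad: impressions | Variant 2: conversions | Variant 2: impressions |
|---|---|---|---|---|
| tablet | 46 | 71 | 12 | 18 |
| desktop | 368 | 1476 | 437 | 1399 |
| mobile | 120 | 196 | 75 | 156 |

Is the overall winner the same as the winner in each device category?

Tablet: the carousel ad 46/71 = 64.8%, Variant 2 12/18 = 66.7% → Variant 2
Desktop: the carousel ad 368/1476 = 24.9%, Variant 2 437/1399 = 31.2% → Variant 2
Mobile: the carousel ad 120/196 = 61.2%, Variant 2 75/156 = 48.1% → the carousel ad
Overall: the carousel ad 534/1743 = 30.6%, Variant 2 524/1573 = 33.3% → Variant 2
Neither sweeps: the carousel ad wins 1 of 3 groups, Variant 2 wins 2. Variant 2 wins overall but not every group — no Simpson reversal.

No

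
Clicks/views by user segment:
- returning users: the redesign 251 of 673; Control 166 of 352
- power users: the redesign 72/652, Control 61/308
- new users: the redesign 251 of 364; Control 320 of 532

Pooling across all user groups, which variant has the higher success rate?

Control

Returning users: the redesign 251/673 = 37.3%, Control 166/352 = 47.2% → Control
Power users: the redesign 72/652 = 11.0%, Control 61/308 = 19.8% → Control
New users: the redesign 251/364 = 69.0%, Control 320/532 = 60.2% → the redesign
Overall: the redesign 574/1689 = 34.0%, Control 547/1192 = 45.9% → Control
(Neither sweeps every user group, but Control has the higher pooled rate.)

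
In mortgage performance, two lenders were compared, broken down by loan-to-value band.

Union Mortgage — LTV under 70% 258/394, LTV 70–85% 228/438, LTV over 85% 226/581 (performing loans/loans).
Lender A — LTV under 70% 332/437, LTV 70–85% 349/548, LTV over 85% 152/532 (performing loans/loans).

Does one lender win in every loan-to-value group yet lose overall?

LTV under 70%: Union Mortgage 258/394 = 65.5%, Lender A 332/437 = 76.0% → Lender A
LTV 70–85%: Union Mortgage 228/438 = 52.1%, Lender A 349/548 = 63.7% → Lender A
LTV over 85%: Union Mortgage 226/581 = 38.9%, Lender A 152/532 = 28.6% → Union Mortgage
Overall: Union Mortgage 712/1413 = 50.4%, Lender A 833/1517 = 54.9% → Lender A
Neither sweeps: Union Mortgage wins 1 of 3 groups, Lender A wins 2. Lender A wins overall but not every group — no Simpson reversal.

No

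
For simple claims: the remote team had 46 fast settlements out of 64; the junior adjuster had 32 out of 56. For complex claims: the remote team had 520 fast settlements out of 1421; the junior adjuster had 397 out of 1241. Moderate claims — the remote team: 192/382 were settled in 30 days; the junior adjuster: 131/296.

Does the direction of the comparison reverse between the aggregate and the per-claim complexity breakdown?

Simple: the remote team 46/64 = 71.9%, the junior adjuster 32/56 = 57.1% → the remote team
Complex: the remote team 520/1421 = 36.6%, the junior adjuster 397/1241 = 32.0% → the remote team
Moderate: the remote team 192/382 = 50.3%, the junior adjuster 131/296 = 44.3% → the remote team
Overall: the remote team 758/1867 = 40.6%, the junior adjuster 560/1593 = 35.2% → the remote team
The remote team wins overall and in every claim group — no reversal.

No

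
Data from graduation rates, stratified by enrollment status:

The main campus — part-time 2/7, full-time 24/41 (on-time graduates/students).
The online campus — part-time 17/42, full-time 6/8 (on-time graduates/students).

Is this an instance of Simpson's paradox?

Yes

Part-time: the main campus 2/7 = 28.6%, the online campus 17/42 = 40.5% → the online campus
Full-time: the main campus 24/41 = 58.5%, the online campus 6/8 = 75.0% → the online campus
Overall: the main campus 26/48 = 54.2%, the online campus 23/50 = 46.0% → the main campus
The online campus wins each enrollment group but the main campus wins overall — the comparison reverses. The online campus's students skew toward part-time, which has a lower base rate.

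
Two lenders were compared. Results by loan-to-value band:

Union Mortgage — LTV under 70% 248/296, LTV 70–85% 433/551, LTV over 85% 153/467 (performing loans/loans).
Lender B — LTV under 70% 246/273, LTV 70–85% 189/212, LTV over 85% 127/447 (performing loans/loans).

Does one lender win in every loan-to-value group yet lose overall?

LTV under 70%: Union Mortgage 248/296 = 83.8%, Lender B 246/273 = 90.1% → Lender B
LTV 70–85%: Union Mortgage 433/551 = 78.6%, Lender B 189/212 = 89.2% → Lender B
LTV over 85%: Union Mortgage 153/467 = 32.8%, Lender B 127/447 = 28.4% → Union Mortgage
Overall: Union Mortgage 834/1314 = 63.5%, Lender B 562/932 = 60.3% → Union Mortgage
Neither sweeps: Union Mortgage wins 1 of 3 groups, Lender B wins 2. Union Mortgage wins overall but not every group — no Simpson reversal.

No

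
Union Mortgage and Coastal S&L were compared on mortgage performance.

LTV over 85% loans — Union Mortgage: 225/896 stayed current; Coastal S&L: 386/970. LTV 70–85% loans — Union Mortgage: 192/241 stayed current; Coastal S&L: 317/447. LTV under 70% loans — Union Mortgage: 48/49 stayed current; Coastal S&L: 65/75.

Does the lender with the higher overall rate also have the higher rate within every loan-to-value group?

No

LTV over 85%: Union Mortgage 225/896 = 25.1%, Coastal S&L 386/970 = 39.8% → Coastal S&L
LTV 70–85%: Union Mortgage 192/241 = 79.7%, Coastal S&L 317/447 = 70.9% → Union Mortgage
LTV under 70%: Union Mortgage 48/49 = 98.0%, Coastal S&L 65/75 = 86.7% → Union Mortgage
Overall: Union Mortgage 465/1186 = 39.2%, Coastal S&L 768/1492 = 51.5% → Coastal S&L
Neither sweeps: Union Mortgage wins 2 of 3 groups, Coastal S&L wins 1. Coastal S&L wins overall but not every group — no Simpson reversal.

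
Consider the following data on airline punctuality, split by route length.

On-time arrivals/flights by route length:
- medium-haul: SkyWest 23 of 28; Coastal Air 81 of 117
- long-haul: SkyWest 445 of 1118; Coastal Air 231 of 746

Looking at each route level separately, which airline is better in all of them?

SkyWest

Medium-haul: SkyWest 23/28 = 82.1%, Coastal Air 81/117 = 69.2% → SkyWest
Long-haul: SkyWest 445/1118 = 39.8%, Coastal Air 231/746 = 31.0% → SkyWest
SkyWest has the higher rate in both groups.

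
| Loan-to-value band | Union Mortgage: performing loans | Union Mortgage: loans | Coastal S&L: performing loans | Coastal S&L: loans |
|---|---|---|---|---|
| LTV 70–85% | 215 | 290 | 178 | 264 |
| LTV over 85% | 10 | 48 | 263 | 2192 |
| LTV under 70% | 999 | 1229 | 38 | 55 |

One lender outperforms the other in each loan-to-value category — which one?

LTV 70–85%: Union Mortgage 215/290 = 74.1%, Coastal S&L 178/264 = 67.4% → Union Mortgage
LTV over 85%: Union Mortgage 10/48 = 20.8%, Coastal S&L 263/2192 = 12.0% → Union Mortgage
LTV under 70%: Union Mortgage 999/1229 = 81.3%, Coastal S&L 38/55 = 69.1% → Union Mortgage
Union Mortgage has the higher rate in all 3 groups.

Union Mortgage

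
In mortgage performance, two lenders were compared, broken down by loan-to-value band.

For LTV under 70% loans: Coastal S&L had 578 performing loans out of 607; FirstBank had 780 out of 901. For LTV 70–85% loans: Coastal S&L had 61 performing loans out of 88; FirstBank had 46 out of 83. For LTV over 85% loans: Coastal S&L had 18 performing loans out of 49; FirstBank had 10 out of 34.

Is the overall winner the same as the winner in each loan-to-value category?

Yes

LTV under 70%: Coastal S&L 578/607 = 95.2%, FirstBank 780/901 = 86.6% → Coastal S&L
LTV 70–85%: Coastal S&L 61/88 = 69.3%, FirstBank 46/83 = 55.4% → Coastal S&L
LTV over 85%: Coastal S&L 18/49 = 36.7%, FirstBank 10/34 = 29.4% → Coastal S&L
Overall: Coastal S&L 657/744 = 88.3%, FirstBank 836/1018 = 82.1% → Coastal S&L
Coastal S&L wins overall and in every loan-to-value group — no reversal.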